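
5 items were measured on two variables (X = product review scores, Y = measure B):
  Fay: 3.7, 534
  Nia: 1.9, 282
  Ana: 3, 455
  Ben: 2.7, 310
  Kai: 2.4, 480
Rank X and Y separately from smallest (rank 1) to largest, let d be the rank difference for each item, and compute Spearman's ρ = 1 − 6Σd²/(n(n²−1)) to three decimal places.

0.700

Ranks of variable 1: 5, 1, 4, 3, 2
Ranks of variable 2: 5, 1, 3, 2, 4
d = r₁ − r₂: 0, 0, 1, 1, -2
d²: 0, 0, 1, 1, 4; Σd² = 6
ρ = 1 − 6·6/(5·24) = 1 − 36/120 = 0.700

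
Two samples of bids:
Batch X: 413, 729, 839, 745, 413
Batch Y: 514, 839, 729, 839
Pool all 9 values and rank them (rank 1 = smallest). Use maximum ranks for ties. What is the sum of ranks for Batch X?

Sorted (ascending): 413, 413, 514, 729, 729, 745, 839, 839, 839
The 2 values of 413 occupy positions 1–2 → each gets rank 2.
The 2 values of 729 occupy positions 4–5 → each gets rank 5.
The 3 values of 839 occupy positions 7–9 → each gets rank 9.
Batch X values → pooled ranks: 413→2, 729→5, 839→9, 745→6, 413→2
Rank sum = 2 + 5 + 9 + 6 + 2 = 24

24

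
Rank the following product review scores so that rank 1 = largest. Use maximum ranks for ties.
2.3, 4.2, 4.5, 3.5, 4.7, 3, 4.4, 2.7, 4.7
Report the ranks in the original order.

Sorted (descending): 4.7, 4.7, 4.5, 4.4, 4.2, 3.5, 3, 2.7, 2.3
The 2 values of 4.7 occupy positions 1–2 → each gets rank 2.

9, 5, 3, 6, 2, 7, 4, 8, 2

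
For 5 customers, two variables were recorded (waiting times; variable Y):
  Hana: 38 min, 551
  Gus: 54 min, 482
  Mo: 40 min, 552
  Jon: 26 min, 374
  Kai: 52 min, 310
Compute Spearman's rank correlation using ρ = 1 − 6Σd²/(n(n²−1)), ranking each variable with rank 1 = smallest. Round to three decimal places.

-0.100

Ranks of variable 1: 2, 5, 3, 1, 4
Ranks of variable 2: 4, 3, 5, 2, 1
d = r₁ − r₂: -2, 2, -2, -1, 3
d²: 4, 4, 4, 1, 9; Σd² = 22
ρ = 1 − 6·22/(5·24) = 1 − 132/120 = -0.100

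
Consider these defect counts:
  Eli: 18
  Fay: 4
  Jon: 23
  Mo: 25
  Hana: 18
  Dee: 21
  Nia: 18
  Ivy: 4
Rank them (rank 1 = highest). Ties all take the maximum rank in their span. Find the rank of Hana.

Sorted (descending): 25, 23, 21, 18, 18, 18, 4, 4
The 3 values of 18 occupy positions 4–6 → each gets rank 6.
The 2 values of 4 occupy positions 7–8 → each gets rank 8.
Hana has value 18 → rank 6.

6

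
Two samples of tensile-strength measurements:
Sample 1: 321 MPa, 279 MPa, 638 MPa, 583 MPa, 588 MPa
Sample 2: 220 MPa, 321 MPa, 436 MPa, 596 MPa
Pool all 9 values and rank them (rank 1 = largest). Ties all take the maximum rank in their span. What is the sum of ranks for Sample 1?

23

Sorted (descending): 638, 596, 588, 583, 436, 321, 321, 279, 220
The 2 values of 321 occupy positions 6–7 → each gets rank 7.
Sample 1 values → pooled ranks: 321→7, 279→8, 638→1, 583→4, 588→3
Rank sum = 7 + 8 + 1 + 4 + 3 = 23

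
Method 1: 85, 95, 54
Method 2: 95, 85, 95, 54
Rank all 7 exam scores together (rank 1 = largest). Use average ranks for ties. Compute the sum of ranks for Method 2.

Sorted (descending): 95, 95, 95, 85, 85, 54, 54
The 3 values of 95 occupy positions 1–3 → average rank 2.
The 2 values of 85 occupy positions 4–5 → average rank (4+5)/2 = 4.5.
The 2 values of 54 occupy positions 6–7 → average rank (6+7)/2 = 6.5.
Method 2 values → pooled ranks: 95→2, 85→4.5, 95→2, 54→6.5
Rank sum = 2 + 4.5 + 2 + 6.5 = 15

15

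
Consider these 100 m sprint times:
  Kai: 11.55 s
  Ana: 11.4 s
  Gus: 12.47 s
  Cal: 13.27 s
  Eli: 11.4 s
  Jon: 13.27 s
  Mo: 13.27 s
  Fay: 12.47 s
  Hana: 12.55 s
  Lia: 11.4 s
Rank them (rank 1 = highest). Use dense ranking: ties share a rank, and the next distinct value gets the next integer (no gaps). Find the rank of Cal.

Sorted (descending): 13.27, 13.27, 13.27, 12.55, 12.47, 12.47, 11.55, 11.4, 11.4, 11.4
The 3 values of 13.27 share dense rank 1.
The 2 values of 12.47 share dense rank 3.
The 3 values of 11.4 share dense rank 5.
Remaining distinct values take the next consecutive integers.
Cal has value 13.27 s → rank 1.

1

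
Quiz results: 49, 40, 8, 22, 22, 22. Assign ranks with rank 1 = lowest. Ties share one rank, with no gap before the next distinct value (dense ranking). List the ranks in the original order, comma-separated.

4, 3, 1, 2, 2, 2

Sorted (ascending): 8, 22, 22, 22, 40, 49
The 3 values of 22 share dense rank 2.
Remaining distinct values take the next consecutive integers.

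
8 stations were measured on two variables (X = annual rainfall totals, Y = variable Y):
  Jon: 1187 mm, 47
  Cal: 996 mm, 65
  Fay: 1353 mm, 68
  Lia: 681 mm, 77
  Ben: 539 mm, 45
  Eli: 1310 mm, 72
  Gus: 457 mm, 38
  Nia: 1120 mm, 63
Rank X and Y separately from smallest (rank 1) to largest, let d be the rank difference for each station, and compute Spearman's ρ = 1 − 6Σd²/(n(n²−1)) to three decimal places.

Ranks of variable 1: 6, 4, 8, 3, 2, 7, 1, 5
Ranks of variable 2: 3, 5, 6, 8, 2, 7, 1, 4
d = r₁ − r₂: 3, -1, 2, -5, 0, 0, 0, 1
d²: 9, 1, 4, 25, 0, 0, 0, 1; Σd² = 40
ρ = 1 − 6·40/(8·63) = 1 − 240/504 = 0.524

0.524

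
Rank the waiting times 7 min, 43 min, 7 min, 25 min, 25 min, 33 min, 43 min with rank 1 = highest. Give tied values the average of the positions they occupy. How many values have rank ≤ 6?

5

Sorted (descending): 43, 43, 33, 25, 25, 7, 7
The 2 values of 43 occupy positions 1–2 → average rank (1+2)/2 = 1.5.
The 2 values of 25 occupy positions 4–5 → average rank (4+5)/2 = 4.5.
The 2 values of 7 occupy positions 6–7 → average rank (6+7)/2 = 6.5.
Ranks ≤ 6: {1.5, 1.5, 3, 4.5, 4.5} → 5 values.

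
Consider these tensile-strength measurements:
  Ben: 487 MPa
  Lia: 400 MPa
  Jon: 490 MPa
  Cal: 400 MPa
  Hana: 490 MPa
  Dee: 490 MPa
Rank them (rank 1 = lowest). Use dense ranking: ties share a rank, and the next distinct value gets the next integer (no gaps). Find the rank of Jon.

3

Sorted (ascending): 400, 400, 487, 490, 490, 490
The 2 values of 400 share dense rank 1.
The 3 values of 490 share dense rank 3.
Remaining distinct values take the next consecutive integers.
Jon has value 490 MPa → rank 3.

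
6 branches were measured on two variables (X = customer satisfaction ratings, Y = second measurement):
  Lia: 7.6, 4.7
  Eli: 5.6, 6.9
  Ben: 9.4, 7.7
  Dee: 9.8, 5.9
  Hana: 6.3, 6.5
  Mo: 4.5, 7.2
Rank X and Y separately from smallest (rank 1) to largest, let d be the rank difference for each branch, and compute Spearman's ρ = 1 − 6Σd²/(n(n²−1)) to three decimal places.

-0.314

Ranks of variable 1: 4, 2, 5, 6, 3, 1
Ranks of variable 2: 1, 4, 6, 2, 3, 5
d = r₁ − r₂: 3, -2, -1, 4, 0, -4
d²: 9, 4, 1, 16, 0, 16; Σd² = 46
ρ = 1 − 6·46/(6·35) = 1 − 276/210 = -0.314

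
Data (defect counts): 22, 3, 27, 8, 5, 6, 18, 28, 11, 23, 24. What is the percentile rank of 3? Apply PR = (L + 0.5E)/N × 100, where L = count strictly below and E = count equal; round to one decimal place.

4.5

N = 11.
Strictly below 3: 0. Equal to 3: 1.
PR = (0 + 0.5·1)/11 × 100 = 4.5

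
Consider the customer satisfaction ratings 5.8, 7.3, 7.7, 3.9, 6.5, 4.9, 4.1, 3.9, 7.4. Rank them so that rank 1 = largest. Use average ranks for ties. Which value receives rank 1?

Sorted (descending): 7.7, 7.4, 7.3, 6.5, 5.8, 4.9, 4.1, 3.9, 3.9
The 2 values of 3.9 occupy positions 8–9 → average rank (8+9)/2 = 8.5.
Rank 1 → value 7.7.

7.7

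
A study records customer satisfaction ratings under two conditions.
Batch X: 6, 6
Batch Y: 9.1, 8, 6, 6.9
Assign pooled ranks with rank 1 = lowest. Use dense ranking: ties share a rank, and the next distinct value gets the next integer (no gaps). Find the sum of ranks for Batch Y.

Sorted (ascending): 6, 6, 6, 6.9, 8, 9.1
The 3 values of 6 share dense rank 1.
Remaining distinct values take the next consecutive integers.
Batch Y values → pooled ranks: 9.1→4, 8→3, 6→1, 6.9→2
Rank sum = 4 + 3 + 1 + 2 = 10

10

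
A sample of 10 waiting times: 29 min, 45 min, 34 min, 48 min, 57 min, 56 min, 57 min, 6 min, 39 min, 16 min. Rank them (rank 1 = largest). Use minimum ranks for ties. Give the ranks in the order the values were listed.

Sorted (descending): 57, 57, 56, 48, 45, 39, 34, 29, 16, 6
The 2 values of 57 occupy positions 1–2 → each gets rank 1.

8, 5, 7, 4, 1, 3, 1, 10, 6, 9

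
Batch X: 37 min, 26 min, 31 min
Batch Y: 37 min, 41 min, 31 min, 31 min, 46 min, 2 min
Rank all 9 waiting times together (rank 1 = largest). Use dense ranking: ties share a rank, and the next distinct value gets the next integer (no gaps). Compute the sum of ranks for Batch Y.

Sorted (descending): 46, 41, 37, 37, 31, 31, 31, 26, 2
The 2 values of 37 share dense rank 3.
The 3 values of 31 share dense rank 4.
Remaining distinct values take the next consecutive integers.
Batch Y values → pooled ranks: 37→3, 41→2, 31→4, 31→4, 46→1, 2→6
Rank sum = 3 + 2 + 4 + 4 + 1 + 6 = 20

20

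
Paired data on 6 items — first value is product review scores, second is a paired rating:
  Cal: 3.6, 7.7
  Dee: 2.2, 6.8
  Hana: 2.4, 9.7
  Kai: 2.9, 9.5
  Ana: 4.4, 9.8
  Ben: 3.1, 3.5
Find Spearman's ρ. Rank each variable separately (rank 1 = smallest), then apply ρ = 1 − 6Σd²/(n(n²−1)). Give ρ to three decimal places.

0.314

Ranks of variable 1: 5, 1, 2, 3, 6, 4
Ranks of variable 2: 3, 2, 5, 4, 6, 1
d = r₁ − r₂: 2, -1, -3, -1, 0, 3
d²: 4, 1, 9, 1, 0, 9; Σd² = 24
ρ = 1 − 6·24/(6·35) = 1 − 144/210 = 0.314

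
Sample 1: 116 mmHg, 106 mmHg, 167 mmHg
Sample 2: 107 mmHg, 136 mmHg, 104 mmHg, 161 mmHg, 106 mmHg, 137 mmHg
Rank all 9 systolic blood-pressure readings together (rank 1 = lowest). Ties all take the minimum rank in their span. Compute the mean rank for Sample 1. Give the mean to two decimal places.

Sorted (ascending): 104, 106, 106, 107, 116, 136, 137, 161, 167
The 2 values of 106 occupy positions 2–3 → each gets rank 2.
Sample 1 values → pooled ranks: 116→5, 106→2, 167→9
Mean rank = (5 + 2 + 9) / 3 = 5.33

5.33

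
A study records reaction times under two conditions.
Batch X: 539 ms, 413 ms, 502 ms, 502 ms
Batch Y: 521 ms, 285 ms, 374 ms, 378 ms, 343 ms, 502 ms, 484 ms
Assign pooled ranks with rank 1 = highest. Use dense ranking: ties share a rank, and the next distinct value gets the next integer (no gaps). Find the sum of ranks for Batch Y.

Sorted (descending): 539, 521, 502, 502, 502, 484, 413, 378, 374, 343, 285
The 3 values of 502 share dense rank 3.
Remaining distinct values take the next consecutive integers.
Batch Y values → pooled ranks: 521→2, 285→9, 374→7, 378→6, 343→8, 502→3, 484→4
Rank sum = 2 + 9 + 7 + 6 + 8 + 3 + 4 = 39

39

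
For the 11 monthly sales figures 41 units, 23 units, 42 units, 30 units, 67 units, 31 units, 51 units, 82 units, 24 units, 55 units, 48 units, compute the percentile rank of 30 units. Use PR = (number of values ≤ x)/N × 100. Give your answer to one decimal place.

N = 11.
Strictly below 30: 2. Equal to 30: 1.
PR = 3/11 × 100 = 27.3

27.3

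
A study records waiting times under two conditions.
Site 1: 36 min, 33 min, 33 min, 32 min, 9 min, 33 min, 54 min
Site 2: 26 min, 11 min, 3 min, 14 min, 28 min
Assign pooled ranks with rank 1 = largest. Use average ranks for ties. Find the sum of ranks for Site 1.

Sorted (descending): 54, 36, 33, 33, 33, 32, 28, 26, 14, 11, 9, 3
The 3 values of 33 occupy positions 3–5 → average rank 4.
Site 1 values → pooled ranks: 36→2, 33→4, 33→4, 32→6, 9→11, 33→4, 54→1
Rank sum = 2 + 4 + 4 + 6 + 11 + 4 + 1 = 32

32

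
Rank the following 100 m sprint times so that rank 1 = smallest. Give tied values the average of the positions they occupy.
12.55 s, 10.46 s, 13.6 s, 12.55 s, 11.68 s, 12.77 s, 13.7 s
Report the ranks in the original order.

3.5, 1, 6, 3.5, 2, 5, 7

Sorted (ascending): 10.46, 11.68, 12.55, 12.55, 12.77, 13.6, 13.7
The 2 values of 12.55 occupy positions 3–4 → average rank (3+4)/2 = 3.5.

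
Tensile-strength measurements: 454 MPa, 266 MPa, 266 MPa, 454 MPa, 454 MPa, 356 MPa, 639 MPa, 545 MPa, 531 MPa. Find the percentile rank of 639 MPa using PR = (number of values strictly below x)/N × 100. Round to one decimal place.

N = 9.
Strictly below 639: 8. Equal to 639: 1.
PR = 8/9 × 100 = 88.9

88.9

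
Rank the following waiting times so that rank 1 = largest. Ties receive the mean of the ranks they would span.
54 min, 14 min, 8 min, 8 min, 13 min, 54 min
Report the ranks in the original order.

1.5, 3, 5.5, 5.5, 4, 1.5

Sorted (descending): 54, 54, 14, 13, 8, 8
The 2 values of 54 occupy positions 1–2 → average rank (1+2)/2 = 1.5.
The 2 values of 8 occupy positions 5–6 → average rank (5+6)/2 = 5.5.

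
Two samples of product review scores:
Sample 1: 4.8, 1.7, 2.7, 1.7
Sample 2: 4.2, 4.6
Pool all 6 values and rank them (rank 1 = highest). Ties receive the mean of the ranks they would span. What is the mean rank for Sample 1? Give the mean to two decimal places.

4.00

Sorted (descending): 4.8, 4.6, 4.2, 2.7, 1.7, 1.7
The 2 values of 1.7 occupy positions 5–6 → average rank (5+6)/2 = 5.5.
Sample 1 values → pooled ranks: 4.8→1, 1.7→5.5, 2.7→4, 1.7→5.5
Mean rank = (1 + 5.5 + 4 + 5.5) / 4 = 4.00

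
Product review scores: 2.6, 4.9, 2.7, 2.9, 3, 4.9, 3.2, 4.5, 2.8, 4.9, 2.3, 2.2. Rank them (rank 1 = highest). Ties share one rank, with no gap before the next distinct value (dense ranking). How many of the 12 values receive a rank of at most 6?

Sorted (descending): 4.9, 4.9, 4.9, 4.5, 3.2, 3, 2.9, 2.8, 2.7, 2.6, 2.3, 2.2
The 3 values of 4.9 share dense rank 1.
Remaining distinct values take the next consecutive integers.
Ranks ≤ 6: {1, 1, 1, 2, 3, 4, 5, 6} → 8 values.

8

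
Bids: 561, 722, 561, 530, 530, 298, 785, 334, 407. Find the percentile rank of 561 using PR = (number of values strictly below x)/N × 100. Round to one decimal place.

55.6

N = 9.
Strictly below 561: 5. Equal to 561: 2.
PR = 5/9 × 100 = 55.6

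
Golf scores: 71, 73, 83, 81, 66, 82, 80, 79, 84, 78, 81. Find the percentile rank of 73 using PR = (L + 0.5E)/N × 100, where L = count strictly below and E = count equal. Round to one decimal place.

N = 11.
Strictly below 73: 2. Equal to 73: 1.
PR = (2 + 0.5·1)/11 × 100 = 22.7

22.7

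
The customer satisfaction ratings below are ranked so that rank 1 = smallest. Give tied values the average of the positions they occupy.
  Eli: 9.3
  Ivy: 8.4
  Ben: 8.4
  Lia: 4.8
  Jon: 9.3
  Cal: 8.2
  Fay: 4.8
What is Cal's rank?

3

Sorted (ascending): 4.8, 4.8, 8.2, 8.4, 8.4, 9.3, 9.3
The 2 values of 4.8 occupy positions 1–2 → average rank (1+2)/2 = 1.5.
The 2 values of 8.4 occupy positions 4–5 → average rank (4+5)/2 = 4.5.
The 2 values of 9.3 occupy positions 6–7 → average rank (6+7)/2 = 6.5.
Cal has value 8.2 → rank 3.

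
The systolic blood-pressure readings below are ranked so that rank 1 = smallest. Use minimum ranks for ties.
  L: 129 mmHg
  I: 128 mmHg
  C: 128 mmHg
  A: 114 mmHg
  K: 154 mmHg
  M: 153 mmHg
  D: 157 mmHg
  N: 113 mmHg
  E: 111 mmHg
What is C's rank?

Sorted (ascending): 111, 113, 114, 128, 128, 129, 153, 154, 157
The 2 values of 128 occupy positions 4–5 → each gets rank 4.
C has value 128 mmHg → rank 4.

4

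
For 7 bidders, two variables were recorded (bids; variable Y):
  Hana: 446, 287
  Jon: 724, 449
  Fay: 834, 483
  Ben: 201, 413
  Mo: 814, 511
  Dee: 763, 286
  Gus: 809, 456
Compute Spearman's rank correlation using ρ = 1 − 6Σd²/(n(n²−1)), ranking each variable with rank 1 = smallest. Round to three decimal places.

Ranks of variable 1: 2, 3, 7, 1, 6, 4, 5
Ranks of variable 2: 2, 4, 6, 3, 7, 1, 5
d = r₁ − r₂: 0, -1, 1, -2, -1, 3, 0
d²: 0, 1, 1, 4, 1, 9, 0; Σd² = 16
ρ = 1 − 6·16/(7·48) = 1 − 96/336 = 0.714

0.714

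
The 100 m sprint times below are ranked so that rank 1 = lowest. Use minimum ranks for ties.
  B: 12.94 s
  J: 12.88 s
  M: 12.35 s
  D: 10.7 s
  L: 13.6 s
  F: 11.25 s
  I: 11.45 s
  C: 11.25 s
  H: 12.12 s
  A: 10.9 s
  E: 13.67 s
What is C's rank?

Sorted (ascending): 10.7, 10.9, 11.25, 11.25, 11.45, 12.12, 12.35, 12.88, 12.94, 13.6, 13.67
The 2 values of 11.25 occupy positions 3–4 → each gets rank 3.
C has value 11.25 s → rank 3.

3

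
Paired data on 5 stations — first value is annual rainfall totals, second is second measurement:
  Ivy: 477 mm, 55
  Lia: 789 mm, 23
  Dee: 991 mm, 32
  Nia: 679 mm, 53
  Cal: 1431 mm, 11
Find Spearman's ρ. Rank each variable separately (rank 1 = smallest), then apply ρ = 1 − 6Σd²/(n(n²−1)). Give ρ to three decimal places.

Ranks of variable 1: 1, 3, 4, 2, 5
Ranks of variable 2: 5, 2, 3, 4, 1
d = r₁ − r₂: -4, 1, 1, -2, 4
d²: 16, 1, 1, 4, 16; Σd² = 38
ρ = 1 − 6·38/(5·24) = 1 − 228/120 = -0.900

-0.900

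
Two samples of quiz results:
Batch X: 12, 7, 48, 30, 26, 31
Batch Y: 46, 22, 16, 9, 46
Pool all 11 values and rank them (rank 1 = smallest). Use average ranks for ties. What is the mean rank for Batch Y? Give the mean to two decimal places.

6.00

Sorted (ascending): 7, 9, 12, 16, 22, 26, 30, 31, 46, 46, 48
The 2 values of 46 occupy positions 9–10 → average rank (9+10)/2 = 9.5.
Batch Y values → pooled ranks: 46→9.5, 22→5, 16→4, 9→2, 46→9.5
Mean rank = (9.5 + 5 + 4 + 2 + 9.5) / 5 = 6.00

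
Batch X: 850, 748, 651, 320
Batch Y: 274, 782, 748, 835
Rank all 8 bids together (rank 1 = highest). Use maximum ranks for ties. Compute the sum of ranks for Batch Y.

Sorted (descending): 850, 835, 782, 748, 748, 651, 320, 274
The 2 values of 748 occupy positions 4–5 → each gets rank 5.
Batch Y values → pooled ranks: 274→8, 782→3, 748→5, 835→2
Rank sum = 8 + 3 + 5 + 2 = 18

18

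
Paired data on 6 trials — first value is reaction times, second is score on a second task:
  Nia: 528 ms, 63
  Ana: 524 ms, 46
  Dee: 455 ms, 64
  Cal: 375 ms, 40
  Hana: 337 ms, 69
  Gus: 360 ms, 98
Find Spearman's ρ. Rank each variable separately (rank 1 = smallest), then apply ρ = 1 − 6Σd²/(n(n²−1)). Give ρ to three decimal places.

Ranks of variable 1: 6, 5, 4, 3, 1, 2
Ranks of variable 2: 3, 2, 4, 1, 5, 6
d = r₁ − r₂: 3, 3, 0, 2, -4, -4
d²: 9, 9, 0, 4, 16, 16; Σd² = 54
ρ = 1 − 6·54/(6·35) = 1 − 324/210 = -0.543

-0.543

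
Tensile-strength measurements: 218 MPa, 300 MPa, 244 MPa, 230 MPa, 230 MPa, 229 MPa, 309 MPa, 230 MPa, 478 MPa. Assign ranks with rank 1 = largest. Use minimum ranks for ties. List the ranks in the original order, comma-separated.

9, 3, 4, 5, 5, 8, 2, 5, 1

Sorted (descending): 478, 309, 300, 244, 230, 230, 230, 229, 218
The 3 values of 230 occupy positions 5–7 → each gets rank 5.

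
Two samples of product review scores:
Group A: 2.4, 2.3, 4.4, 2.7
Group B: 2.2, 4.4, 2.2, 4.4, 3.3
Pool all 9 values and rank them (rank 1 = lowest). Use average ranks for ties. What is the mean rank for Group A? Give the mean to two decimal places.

5.00

Sorted (ascending): 2.2, 2.2, 2.3, 2.4, 2.7, 3.3, 4.4, 4.4, 4.4
The 2 values of 2.2 occupy positions 1–2 → average rank (1+2)/2 = 1.5.
The 3 values of 4.4 occupy positions 7–9 → average rank 8.
Group A values → pooled ranks: 2.4→4, 2.3→3, 4.4→8, 2.7→5
Mean rank = (4 + 3 + 8 + 5) / 4 = 5.00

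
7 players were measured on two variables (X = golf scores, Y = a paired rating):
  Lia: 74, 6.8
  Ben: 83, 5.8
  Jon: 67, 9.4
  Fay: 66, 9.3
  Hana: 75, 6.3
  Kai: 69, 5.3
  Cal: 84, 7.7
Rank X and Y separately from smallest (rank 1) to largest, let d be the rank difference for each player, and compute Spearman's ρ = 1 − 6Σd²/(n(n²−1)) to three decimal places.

-0.393

Ranks of variable 1: 4, 6, 2, 1, 5, 3, 7
Ranks of variable 2: 4, 2, 7, 6, 3, 1, 5
d = r₁ − r₂: 0, 4, -5, -5, 2, 2, 2
d²: 0, 16, 25, 25, 4, 4, 4; Σd² = 78
ρ = 1 − 6·78/(7·48) = 1 − 468/336 = -0.393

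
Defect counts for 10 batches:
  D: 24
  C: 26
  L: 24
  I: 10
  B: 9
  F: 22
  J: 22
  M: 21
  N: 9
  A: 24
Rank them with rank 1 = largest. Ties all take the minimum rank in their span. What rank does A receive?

Sorted (descending): 26, 24, 24, 24, 22, 22, 21, 10, 9, 9
The 3 values of 24 occupy positions 2–4 → each gets rank 2.
The 2 values of 22 occupy positions 5–6 → each gets rank 5.
The 2 values of 9 occupy positions 9–10 → each gets rank 9.
A has value 24 → rank 2.

2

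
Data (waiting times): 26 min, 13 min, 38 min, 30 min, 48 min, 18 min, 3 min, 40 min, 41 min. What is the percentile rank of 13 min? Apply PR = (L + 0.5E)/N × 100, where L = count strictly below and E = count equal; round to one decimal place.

N = 9.
Strictly below 13: 1. Equal to 13: 1.
PR = (1 + 0.5·1)/9 × 100 = 16.7

16.7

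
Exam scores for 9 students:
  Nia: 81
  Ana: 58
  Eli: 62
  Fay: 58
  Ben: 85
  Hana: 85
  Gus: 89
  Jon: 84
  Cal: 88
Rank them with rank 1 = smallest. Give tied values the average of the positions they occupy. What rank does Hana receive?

Sorted (ascending): 58, 58, 62, 81, 84, 85, 85, 88, 89
The 2 values of 58 occupy positions 1–2 → average rank (1+2)/2 = 1.5.
The 2 values of 85 occupy positions 6–7 → average rank (6+7)/2 = 6.5.
Hana has value 85 → rank 6.5.

6.5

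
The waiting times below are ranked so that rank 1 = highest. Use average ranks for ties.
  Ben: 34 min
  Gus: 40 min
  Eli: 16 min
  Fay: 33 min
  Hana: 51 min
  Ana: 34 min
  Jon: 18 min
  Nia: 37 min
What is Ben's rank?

4.5

Sorted (descending): 51, 40, 37, 34, 34, 33, 18, 16
The 2 values of 34 occupy positions 4–5 → average rank (4+5)/2 = 4.5.
Ben has value 34 min → rank 4.5.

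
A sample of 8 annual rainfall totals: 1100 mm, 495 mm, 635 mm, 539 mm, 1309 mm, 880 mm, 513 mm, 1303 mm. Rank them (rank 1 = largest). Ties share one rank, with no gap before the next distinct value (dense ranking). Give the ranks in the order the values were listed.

3, 8, 5, 6, 1, 4, 7, 2

Sorted (descending): 1309, 1303, 1100, 880, 635, 539, 513, 495
No ties — each value takes its position as its rank.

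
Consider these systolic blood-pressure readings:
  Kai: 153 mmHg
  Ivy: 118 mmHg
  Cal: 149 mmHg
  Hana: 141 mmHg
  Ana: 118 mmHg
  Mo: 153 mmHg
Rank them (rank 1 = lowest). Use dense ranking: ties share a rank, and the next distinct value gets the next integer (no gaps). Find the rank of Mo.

4

Sorted (ascending): 118, 118, 141, 149, 153, 153
The 2 values of 118 share dense rank 1.
The 2 values of 153 share dense rank 4.
Remaining distinct values take the next consecutive integers.
Mo has value 153 mmHg → rank 4.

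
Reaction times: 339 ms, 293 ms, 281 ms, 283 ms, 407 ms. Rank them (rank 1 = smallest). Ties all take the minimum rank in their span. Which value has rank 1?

Sorted (ascending): 281, 283, 293, 339, 407
No ties — each value takes its position as its rank.
Rank 1 → value 281.

281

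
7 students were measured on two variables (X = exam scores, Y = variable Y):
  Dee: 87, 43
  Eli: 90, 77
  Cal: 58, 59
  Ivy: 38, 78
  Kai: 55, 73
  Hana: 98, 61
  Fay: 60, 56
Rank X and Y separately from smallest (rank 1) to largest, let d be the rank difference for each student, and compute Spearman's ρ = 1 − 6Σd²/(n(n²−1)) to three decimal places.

Ranks of variable 1: 5, 6, 3, 1, 2, 7, 4
Ranks of variable 2: 1, 6, 3, 7, 5, 4, 2
d = r₁ − r₂: 4, 0, 0, -6, -3, 3, 2
d²: 16, 0, 0, 36, 9, 9, 4; Σd² = 74
ρ = 1 − 6·74/(7·48) = 1 − 444/336 = -0.321

-0.321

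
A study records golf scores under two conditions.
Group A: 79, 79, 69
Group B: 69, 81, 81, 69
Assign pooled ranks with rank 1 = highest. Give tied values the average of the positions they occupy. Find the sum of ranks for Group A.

13

Sorted (descending): 81, 81, 79, 79, 69, 69, 69
The 2 values of 81 occupy positions 1–2 → average rank (1+2)/2 = 1.5.
The 2 values of 79 occupy positions 3–4 → average rank (3+4)/2 = 3.5.
The 3 values of 69 occupy positions 5–7 → average rank 6.
Group A values → pooled ranks: 79→3.5, 79→3.5, 69→6
Rank sum = 3.5 + 3.5 + 6 = 13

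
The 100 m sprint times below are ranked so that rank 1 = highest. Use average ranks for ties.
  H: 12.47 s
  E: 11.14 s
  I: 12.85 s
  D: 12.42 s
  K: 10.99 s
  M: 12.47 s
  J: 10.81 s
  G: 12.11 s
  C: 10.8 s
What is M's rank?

2.5

Sorted (descending): 12.85, 12.47, 12.47, 12.42, 12.11, 11.14, 10.99, 10.81, 10.8
The 2 values of 12.47 occupy positions 2–3 → average rank (2+3)/2 = 2.5.
M has value 12.47 s → rank 2.5.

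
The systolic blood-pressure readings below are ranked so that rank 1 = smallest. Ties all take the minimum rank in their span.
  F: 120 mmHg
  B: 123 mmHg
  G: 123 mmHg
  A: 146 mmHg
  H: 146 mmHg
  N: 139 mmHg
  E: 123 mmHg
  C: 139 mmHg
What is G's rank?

Sorted (ascending): 120, 123, 123, 123, 139, 139, 146, 146
The 3 values of 123 occupy positions 2–4 → each gets rank 2.
The 2 values of 139 occupy positions 5–6 → each gets rank 5.
The 2 values of 146 occupy positions 7–8 → each gets rank 7.
G has value 123 mmHg → rank 2.

2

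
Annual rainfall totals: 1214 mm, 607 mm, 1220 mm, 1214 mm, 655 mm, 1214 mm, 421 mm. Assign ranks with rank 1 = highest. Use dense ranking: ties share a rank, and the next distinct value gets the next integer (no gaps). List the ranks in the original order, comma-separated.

2, 4, 1, 2, 3, 2, 5

Sorted (descending): 1220, 1214, 1214, 1214, 655, 607, 421
The 3 values of 1214 share dense rank 2.
Remaining distinct values take the next consecutive integers.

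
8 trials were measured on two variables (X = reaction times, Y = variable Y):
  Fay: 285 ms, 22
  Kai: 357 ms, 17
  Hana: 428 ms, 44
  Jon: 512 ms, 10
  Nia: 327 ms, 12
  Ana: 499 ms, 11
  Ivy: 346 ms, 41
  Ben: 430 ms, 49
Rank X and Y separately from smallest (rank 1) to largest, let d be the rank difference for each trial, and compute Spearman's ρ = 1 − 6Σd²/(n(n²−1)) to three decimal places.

Ranks of variable 1: 1, 4, 5, 8, 2, 7, 3, 6
Ranks of variable 2: 5, 4, 7, 1, 3, 2, 6, 8
d = r₁ − r₂: -4, 0, -2, 7, -1, 5, -3, -2
d²: 16, 0, 4, 49, 1, 25, 9, 4; Σd² = 108
ρ = 1 − 6·108/(8·63) = 1 − 648/504 = -0.286

-0.286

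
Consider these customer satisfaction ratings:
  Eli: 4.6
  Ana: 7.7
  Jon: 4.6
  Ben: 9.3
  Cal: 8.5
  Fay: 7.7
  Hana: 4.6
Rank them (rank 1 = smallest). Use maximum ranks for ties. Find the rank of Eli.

3

Sorted (ascending): 4.6, 4.6, 4.6, 7.7, 7.7, 8.5, 9.3
The 3 values of 4.6 occupy positions 1–3 → each gets rank 3.
The 2 values of 7.7 occupy positions 4–5 → each gets rank 5.
Eli has value 4.6 → rank 3.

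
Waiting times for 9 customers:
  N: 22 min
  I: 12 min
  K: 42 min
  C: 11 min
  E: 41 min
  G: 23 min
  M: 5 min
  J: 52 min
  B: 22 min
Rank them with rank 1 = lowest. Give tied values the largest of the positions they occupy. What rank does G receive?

Sorted (ascending): 5, 11, 12, 22, 22, 23, 41, 42, 52
The 2 values of 22 occupy positions 4–5 → each gets rank 5.
G has value 23 min → rank 6.

6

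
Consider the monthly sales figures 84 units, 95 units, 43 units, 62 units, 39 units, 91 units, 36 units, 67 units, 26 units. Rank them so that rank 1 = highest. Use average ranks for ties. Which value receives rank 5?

Sorted (descending): 95, 91, 84, 67, 62, 43, 39, 36, 26
No ties — each value takes its position as its rank.
Rank 5 → value 62.

62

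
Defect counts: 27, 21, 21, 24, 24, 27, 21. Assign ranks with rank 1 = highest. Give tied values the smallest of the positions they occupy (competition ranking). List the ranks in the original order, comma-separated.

1, 5, 5, 3, 3, 1, 5

Sorted (descending): 27, 27, 24, 24, 21, 21, 21
The 2 values of 27 occupy positions 1–2 → each gets rank 1.
The 2 values of 24 occupy positions 3–4 → each gets rank 3.
The 3 values of 21 occupy positions 5–7 → each gets rank 5.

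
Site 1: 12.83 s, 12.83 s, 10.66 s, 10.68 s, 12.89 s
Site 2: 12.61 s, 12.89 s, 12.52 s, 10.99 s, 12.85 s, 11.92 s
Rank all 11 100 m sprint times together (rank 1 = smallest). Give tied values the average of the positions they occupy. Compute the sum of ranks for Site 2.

Sorted (ascending): 10.66, 10.68, 10.99, 11.92, 12.52, 12.61, 12.83, 12.83, 12.85, 12.89, 12.89
The 2 values of 12.83 occupy positions 7–8 → average rank (7+8)/2 = 7.5.
The 2 values of 12.89 occupy positions 10–11 → average rank (10+11)/2 = 10.5.
Site 2 values → pooled ranks: 12.61→6, 12.89→10.5, 12.52→5, 10.99→3, 12.85→9, 11.92→4
Rank sum = 6 + 10.5 + 5 + 3 + 9 + 4 = 37.5

37.5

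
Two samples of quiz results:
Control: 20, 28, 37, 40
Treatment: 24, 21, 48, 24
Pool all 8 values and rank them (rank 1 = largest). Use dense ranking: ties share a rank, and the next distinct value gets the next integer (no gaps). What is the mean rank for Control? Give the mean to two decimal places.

Sorted (descending): 48, 40, 37, 28, 24, 24, 21, 20
The 2 values of 24 share dense rank 5.
Remaining distinct values take the next consecutive integers.
Control values → pooled ranks: 20→7, 28→4, 37→3, 40→2
Mean rank = (7 + 4 + 3 + 2) / 4 = 4.00

4.00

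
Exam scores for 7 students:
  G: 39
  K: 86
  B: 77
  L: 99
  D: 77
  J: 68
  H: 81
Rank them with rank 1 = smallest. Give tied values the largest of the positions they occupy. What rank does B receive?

4

Sorted (ascending): 39, 68, 77, 77, 81, 86, 99
The 2 values of 77 occupy positions 3–4 → each gets rank 4.
B has value 77 → rank 4.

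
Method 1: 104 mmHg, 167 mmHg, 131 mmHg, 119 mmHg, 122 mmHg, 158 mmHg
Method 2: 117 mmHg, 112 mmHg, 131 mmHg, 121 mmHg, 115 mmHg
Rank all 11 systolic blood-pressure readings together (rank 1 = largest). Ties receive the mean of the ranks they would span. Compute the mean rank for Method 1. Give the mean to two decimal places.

4.92

Sorted (descending): 167, 158, 131, 131, 122, 121, 119, 117, 115, 112, 104
The 2 values of 131 occupy positions 3–4 → average rank (3+4)/2 = 3.5.
Method 1 values → pooled ranks: 104→11, 167→1, 131→3.5, 119→7, 122→5, 158→2
Mean rank = (11 + 1 + 3.5 + 7 + 5 + 2) / 6 = 4.92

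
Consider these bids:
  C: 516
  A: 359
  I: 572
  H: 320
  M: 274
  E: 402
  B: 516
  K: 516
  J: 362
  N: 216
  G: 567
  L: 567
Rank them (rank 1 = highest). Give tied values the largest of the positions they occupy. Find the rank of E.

7

Sorted (descending): 572, 567, 567, 516, 516, 516, 402, 362, 359, 320, 274, 216
The 2 values of 567 occupy positions 2–3 → each gets rank 3.
The 3 values of 516 occupy positions 4–6 → each gets rank 6.
E has value 402 → rank 7.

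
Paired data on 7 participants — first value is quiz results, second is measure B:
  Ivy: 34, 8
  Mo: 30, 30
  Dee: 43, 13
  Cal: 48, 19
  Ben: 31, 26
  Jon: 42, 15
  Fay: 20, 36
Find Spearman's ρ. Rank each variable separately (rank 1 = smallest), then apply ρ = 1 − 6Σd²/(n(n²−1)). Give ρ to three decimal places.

-0.679

Ranks of variable 1: 4, 2, 6, 7, 3, 5, 1
Ranks of variable 2: 1, 6, 2, 4, 5, 3, 7
d = r₁ − r₂: 3, -4, 4, 3, -2, 2, -6
d²: 9, 16, 16, 9, 4, 4, 36; Σd² = 94
ρ = 1 − 6·94/(7·48) = 1 − 564/336 = -0.679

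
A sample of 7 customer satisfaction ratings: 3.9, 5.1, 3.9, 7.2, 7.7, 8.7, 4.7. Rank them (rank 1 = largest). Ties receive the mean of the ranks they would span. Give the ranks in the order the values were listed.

6.5, 4, 6.5, 3, 2, 1, 5

Sorted (descending): 8.7, 7.7, 7.2, 5.1, 4.7, 3.9, 3.9
The 2 values of 3.9 occupy positions 6–7 → average rank (6+7)/2 = 6.5.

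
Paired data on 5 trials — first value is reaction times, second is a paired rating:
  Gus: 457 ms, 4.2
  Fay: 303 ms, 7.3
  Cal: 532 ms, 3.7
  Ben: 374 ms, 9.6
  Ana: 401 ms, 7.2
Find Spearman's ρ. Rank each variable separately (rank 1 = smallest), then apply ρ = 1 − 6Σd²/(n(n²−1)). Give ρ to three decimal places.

-0.900

Ranks of variable 1: 4, 1, 5, 2, 3
Ranks of variable 2: 2, 4, 1, 5, 3
d = r₁ − r₂: 2, -3, 4, -3, 0
d²: 4, 9, 16, 9, 0; Σd² = 38
ρ = 1 − 6·38/(5·24) = 1 − 228/120 = -0.900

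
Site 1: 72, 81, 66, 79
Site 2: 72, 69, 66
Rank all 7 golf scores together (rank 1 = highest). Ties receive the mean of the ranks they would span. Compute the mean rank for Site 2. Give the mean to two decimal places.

5.00

Sorted (descending): 81, 79, 72, 72, 69, 66, 66
The 2 values of 72 occupy positions 3–4 → average rank (3+4)/2 = 3.5.
The 2 values of 66 occupy positions 6–7 → average rank (6+7)/2 = 6.5.
Site 2 values → pooled ranks: 72→3.5, 69→5, 66→6.5
Mean rank = (3.5 + 5 + 6.5) / 3 = 5.00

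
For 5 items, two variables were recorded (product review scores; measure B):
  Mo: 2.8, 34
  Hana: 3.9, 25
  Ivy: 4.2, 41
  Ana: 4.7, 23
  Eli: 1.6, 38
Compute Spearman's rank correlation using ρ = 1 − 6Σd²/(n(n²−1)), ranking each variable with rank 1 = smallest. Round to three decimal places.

-0.400

Ranks of variable 1: 2, 3, 4, 5, 1
Ranks of variable 2: 3, 2, 5, 1, 4
d = r₁ − r₂: -1, 1, -1, 4, -3
d²: 1, 1, 1, 16, 9; Σd² = 28
ρ = 1 − 6·28/(5·24) = 1 − 168/120 = -0.400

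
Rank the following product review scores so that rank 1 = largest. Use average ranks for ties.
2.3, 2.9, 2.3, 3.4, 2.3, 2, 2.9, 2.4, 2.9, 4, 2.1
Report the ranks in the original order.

Sorted (descending): 4, 3.4, 2.9, 2.9, 2.9, 2.4, 2.3, 2.3, 2.3, 2.1, 2
The 3 values of 2.9 occupy positions 3–5 → average rank 4.
The 3 values of 2.3 occupy positions 7–9 → average rank 8.

8, 4, 8, 2, 8, 11, 4, 6, 4, 1, 10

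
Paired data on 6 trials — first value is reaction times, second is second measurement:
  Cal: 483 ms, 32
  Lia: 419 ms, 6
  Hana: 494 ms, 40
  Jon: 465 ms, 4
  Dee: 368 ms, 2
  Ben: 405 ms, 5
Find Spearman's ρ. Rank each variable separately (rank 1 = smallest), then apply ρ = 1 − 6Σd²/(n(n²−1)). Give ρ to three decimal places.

0.829

Ranks of variable 1: 5, 3, 6, 4, 1, 2
Ranks of variable 2: 5, 4, 6, 2, 1, 3
d = r₁ − r₂: 0, -1, 0, 2, 0, -1
d²: 0, 1, 0, 4, 0, 1; Σd² = 6
ρ = 1 − 6·6/(6·35) = 1 − 36/210 = 0.829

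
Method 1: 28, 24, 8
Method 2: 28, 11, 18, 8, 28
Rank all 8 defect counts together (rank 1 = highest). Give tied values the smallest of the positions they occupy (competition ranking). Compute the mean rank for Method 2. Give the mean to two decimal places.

4.00

Sorted (descending): 28, 28, 28, 24, 18, 11, 8, 8
The 3 values of 28 occupy positions 1–3 → each gets rank 1.
The 2 values of 8 occupy positions 7–8 → each gets rank 7.
Method 2 values → pooled ranks: 28→1, 11→6, 18→5, 8→7, 28→1
Mean rank = (1 + 6 + 5 + 7 + 1) / 5 = 4.00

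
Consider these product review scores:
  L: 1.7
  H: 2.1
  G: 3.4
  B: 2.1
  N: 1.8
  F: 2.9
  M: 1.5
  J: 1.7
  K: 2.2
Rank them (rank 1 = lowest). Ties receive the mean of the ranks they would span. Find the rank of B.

5.5

Sorted (ascending): 1.5, 1.7, 1.7, 1.8, 2.1, 2.1, 2.2, 2.9, 3.4
The 2 values of 1.7 occupy positions 2–3 → average rank (2+3)/2 = 2.5.
The 2 values of 2.1 occupy positions 5–6 → average rank (5+6)/2 = 5.5.
B has value 2.1 → rank 5.5.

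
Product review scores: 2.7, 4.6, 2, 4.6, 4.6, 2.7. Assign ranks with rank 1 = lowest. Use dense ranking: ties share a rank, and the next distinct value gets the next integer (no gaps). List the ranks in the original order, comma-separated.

2, 3, 1, 3, 3, 2

Sorted (ascending): 2, 2.7, 2.7, 4.6, 4.6, 4.6
The 2 values of 2.7 share dense rank 2.
The 3 values of 4.6 share dense rank 3.
Remaining distinct values take the next consecutive integers.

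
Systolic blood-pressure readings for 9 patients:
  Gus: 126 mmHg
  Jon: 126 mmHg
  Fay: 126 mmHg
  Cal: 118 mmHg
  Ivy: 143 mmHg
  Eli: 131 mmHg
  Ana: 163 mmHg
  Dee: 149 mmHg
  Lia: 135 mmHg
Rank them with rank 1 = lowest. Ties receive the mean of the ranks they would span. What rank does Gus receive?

Sorted (ascending): 118, 126, 126, 126, 131, 135, 143, 149, 163
The 3 values of 126 occupy positions 2–4 → average rank 3.
Gus has value 126 mmHg → rank 3.

3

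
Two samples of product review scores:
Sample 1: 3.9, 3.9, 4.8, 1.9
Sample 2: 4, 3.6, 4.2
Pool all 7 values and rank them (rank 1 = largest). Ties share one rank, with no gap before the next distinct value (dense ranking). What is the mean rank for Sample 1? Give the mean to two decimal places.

3.75

Sorted (descending): 4.8, 4.2, 4, 3.9, 3.9, 3.6, 1.9
The 2 values of 3.9 share dense rank 4.
Remaining distinct values take the next consecutive integers.
Sample 1 values → pooled ranks: 3.9→4, 3.9→4, 4.8→1, 1.9→6
Mean rank = (4 + 4 + 1 + 6) / 4 = 3.75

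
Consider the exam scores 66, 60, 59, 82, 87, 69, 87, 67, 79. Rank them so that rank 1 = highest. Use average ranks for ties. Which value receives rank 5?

Sorted (descending): 87, 87, 82, 79, 69, 67, 66, 60, 59
The 2 values of 87 occupy positions 1–2 → average rank (1+2)/2 = 1.5.
Rank 5 → value 69.

69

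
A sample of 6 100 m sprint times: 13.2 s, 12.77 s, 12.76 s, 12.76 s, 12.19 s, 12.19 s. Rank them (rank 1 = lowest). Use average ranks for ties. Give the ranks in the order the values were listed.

Sorted (ascending): 12.19, 12.19, 12.76, 12.76, 12.77, 13.2
The 2 values of 12.19 occupy positions 1–2 → average rank (1+2)/2 = 1.5.
The 2 values of 12.76 occupy positions 3–4 → average rank (3+4)/2 = 3.5.

6, 5, 3.5, 3.5, 1.5, 1.5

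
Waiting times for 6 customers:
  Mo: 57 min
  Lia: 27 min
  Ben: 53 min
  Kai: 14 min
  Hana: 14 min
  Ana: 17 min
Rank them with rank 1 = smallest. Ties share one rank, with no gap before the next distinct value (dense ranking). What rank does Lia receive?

3

Sorted (ascending): 14, 14, 17, 27, 53, 57
The 2 values of 14 share dense rank 1.
Remaining distinct values take the next consecutive integers.
Lia has value 27 min → rank 3.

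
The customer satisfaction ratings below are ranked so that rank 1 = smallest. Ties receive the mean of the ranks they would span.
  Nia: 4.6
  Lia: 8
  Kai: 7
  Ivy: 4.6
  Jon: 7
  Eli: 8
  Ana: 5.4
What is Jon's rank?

4.5

Sorted (ascending): 4.6, 4.6, 5.4, 7, 7, 8, 8
The 2 values of 4.6 occupy positions 1–2 → average rank (1+2)/2 = 1.5.
The 2 values of 7 occupy positions 4–5 → average rank (4+5)/2 = 4.5.
The 2 values of 8 occupy positions 6–7 → average rank (6+7)/2 = 6.5.
Jon has value 7 → rank 4.5.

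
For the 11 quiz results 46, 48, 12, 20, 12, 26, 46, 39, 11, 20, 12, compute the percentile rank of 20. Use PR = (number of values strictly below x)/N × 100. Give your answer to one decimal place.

36.4

N = 11.
Strictly below 20: 4. Equal to 20: 2.
PR = 4/11 × 100 = 36.4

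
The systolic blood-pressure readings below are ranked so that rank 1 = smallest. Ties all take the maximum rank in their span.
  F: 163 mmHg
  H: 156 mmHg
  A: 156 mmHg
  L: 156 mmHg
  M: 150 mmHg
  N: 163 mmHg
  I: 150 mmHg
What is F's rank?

Sorted (ascending): 150, 150, 156, 156, 156, 163, 163
The 2 values of 150 occupy positions 1–2 → each gets rank 2.
The 3 values of 156 occupy positions 3–5 → each gets rank 5.
The 2 values of 163 occupy positions 6–7 → each gets rank 7.
F has value 163 mmHg → rank 7.

7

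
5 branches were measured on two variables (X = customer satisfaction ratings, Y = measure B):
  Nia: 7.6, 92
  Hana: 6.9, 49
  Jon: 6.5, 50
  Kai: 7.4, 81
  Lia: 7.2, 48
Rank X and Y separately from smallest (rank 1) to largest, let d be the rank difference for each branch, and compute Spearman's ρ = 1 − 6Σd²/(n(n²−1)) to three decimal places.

0.600

Ranks of variable 1: 5, 2, 1, 4, 3
Ranks of variable 2: 5, 2, 3, 4, 1
d = r₁ − r₂: 0, 0, -2, 0, 2
d²: 0, 0, 4, 0, 4; Σd² = 8
ρ = 1 − 6·8/(5·24) = 1 − 48/120 = 0.600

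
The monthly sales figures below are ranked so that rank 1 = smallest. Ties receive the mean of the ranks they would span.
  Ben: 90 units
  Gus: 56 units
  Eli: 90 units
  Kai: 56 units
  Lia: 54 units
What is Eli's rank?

Sorted (ascending): 54, 56, 56, 90, 90
The 2 values of 56 occupy positions 2–3 → average rank (2+3)/2 = 2.5.
The 2 values of 90 occupy positions 4–5 → average rank (4+5)/2 = 4.5.
Eli has value 90 units → rank 4.5.

4.5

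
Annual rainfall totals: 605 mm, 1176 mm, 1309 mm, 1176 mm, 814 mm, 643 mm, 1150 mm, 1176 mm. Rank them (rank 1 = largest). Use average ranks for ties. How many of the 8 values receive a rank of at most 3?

Sorted (descending): 1309, 1176, 1176, 1176, 1150, 814, 643, 605
The 3 values of 1176 occupy positions 2–4 → average rank 3.
Ranks ≤ 3: {1, 3, 3, 3} → 4 values.

4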